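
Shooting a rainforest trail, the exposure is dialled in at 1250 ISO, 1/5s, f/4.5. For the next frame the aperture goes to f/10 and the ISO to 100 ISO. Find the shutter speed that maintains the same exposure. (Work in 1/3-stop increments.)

13 s

Aperture: f/4.5 → f/5 → f/5.6 → f/6.3 → f/7.1 → f/8 → f/9 → f/10 — 2 1/3 stops stopped down (darker).
ISO: 1250 → 1000 → 800 → 640 → 500 → 400 → 320 → 250 → 200 → 160 → 125 → 100 — 3 2/3 stops lower (darker).
Net change so far: 6 stops darker. Offset with the shutter speed: 1/5 → 1/4 → 0.3 → 0.4 → 0.5 → 0.6 → 0.8 → 1 → 1.3 → 1.6 → 2 → 2.5 → 3.2 → 4 → 5 → 6 → 8 → 10 → 13.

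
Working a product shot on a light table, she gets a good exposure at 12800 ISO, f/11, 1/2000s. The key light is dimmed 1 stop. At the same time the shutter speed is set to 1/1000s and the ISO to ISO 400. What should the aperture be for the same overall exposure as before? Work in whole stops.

f/2

Scene light: 1 stop darker.
Shutter speed: 1/2000 → 1/1000 — 1 stop longer (brighter).
ISO: 12800 → 6400 → 3200 → 1600 → 800 → 400 — 5 stops dropped (darker).
Net so far: 5 stops darker. Aperture: f/11 → f/8 → f/5.6 → f/4 → f/2.8 → f/2.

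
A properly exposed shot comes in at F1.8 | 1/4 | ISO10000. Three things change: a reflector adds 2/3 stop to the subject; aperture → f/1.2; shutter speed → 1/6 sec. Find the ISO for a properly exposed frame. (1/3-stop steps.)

Scene light: 2/3 stop brighter.
Aperture: f/1.8 → f/1.6 → f/1.4 → f/1.2 — 1 stop wider (brighter).
Shutter speed: 1/4 → 1/5 → 1/6 — 2/3 stop faster (darker).
Net so far: 1 stop brighter. ISO: 10000 → 8000 → 6400 → 5000.

ISO 5000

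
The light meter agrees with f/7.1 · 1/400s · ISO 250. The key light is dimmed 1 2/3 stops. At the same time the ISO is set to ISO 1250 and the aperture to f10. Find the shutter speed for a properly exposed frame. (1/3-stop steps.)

1/320s

Scene light: 1 2/3 stops darker.
ISO: 250 → 320 → 400 → 500 → 640 → 800 → 1000 → 1250 — 2 1/3 stops higher (brighter).
Aperture: f/7.1 → f/8 → f/9 → f/10 — 1 stop stopped down (darker).
Net so far: 1/3 stop darker. Shutter speed: 1/400 → 1/320.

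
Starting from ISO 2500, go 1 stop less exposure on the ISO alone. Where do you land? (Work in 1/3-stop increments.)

ISO 1250

ISO: 2500 → 2000 → 1600 → 1250 — 1 stop lower (darker).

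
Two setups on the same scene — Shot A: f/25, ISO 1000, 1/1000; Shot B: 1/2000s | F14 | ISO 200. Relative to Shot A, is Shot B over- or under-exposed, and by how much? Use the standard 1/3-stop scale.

1 2/3 stops darker

Aperture: f/25 → f/22 → f/20 → f/18 → f/16 → f/14 — 1 2/3 stops wider (brighter).
Shutter speed: 1/1000 → 1/1250 → 1/1600 → 1/2000 — 1 stop shorter (darker).
ISO: 1000 → 800 → 640 → 500 → 400 → 320 → 250 → 200 — 2 1/3 stops dropped (darker).
Net: +1 2/3 −1 −2 1/3 = −1 2/3 stops.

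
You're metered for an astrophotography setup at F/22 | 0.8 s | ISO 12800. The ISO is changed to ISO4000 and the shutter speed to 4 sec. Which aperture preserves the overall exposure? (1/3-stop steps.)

f/29

ISO: 12800 → 10000 → 8000 → 6400 → 5000 → 4000 — 1 2/3 stops dropped (darker).
Shutter speed: 0.8 → 1 → 1.3 → 1.6 → 2 → 2.5 → 3.2 → 4 — 2 1/3 stops slower (brighter).
Net change so far: 2/3 stop brighter. Offset with the aperture: f/22 → f/25 → f/29.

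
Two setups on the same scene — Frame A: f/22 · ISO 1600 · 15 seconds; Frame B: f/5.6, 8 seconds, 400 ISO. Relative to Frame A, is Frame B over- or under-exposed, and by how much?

Aperture: f/22 → f/16 → f/11 → f/8 → f/5.6 — 4 stops larger aperture (brighter).
Shutter speed: 15 → 8 — 1 stop shorter (darker).
ISO: 1600 → 800 → 400 — 2 stops dropped (darker).
Net: +4 −1 −2 = +1 stop.

1 stop brighter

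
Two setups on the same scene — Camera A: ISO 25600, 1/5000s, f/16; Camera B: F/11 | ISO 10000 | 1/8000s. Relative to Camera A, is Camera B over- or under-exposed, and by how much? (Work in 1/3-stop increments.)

1 stop darker

Aperture: f/16 → f/14 → f/13 → f/11 — 1 stop larger aperture (brighter).
Shutter speed: 1/5000 → 1/6400 → 1/8000 — 2/3 stop faster (darker).
ISO: 25600 → 20000 → 16000 → 12800 → 10000 — 1 1/3 stops lower (darker).
Net: +1 −2/3 −1 1/3 = −1 stop.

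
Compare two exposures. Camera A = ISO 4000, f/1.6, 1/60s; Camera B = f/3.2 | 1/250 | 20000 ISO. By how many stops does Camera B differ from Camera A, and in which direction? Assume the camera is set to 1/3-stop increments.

Aperture: f/1.6 → f/1.8 → f/2 → f/2.2 → f/2.5 → f/2.8 → f/3.2 — 2 stops narrower (darker).
Shutter speed: 1/60 → 1/80 → 1/100 → 1/125 → 1/160 → 1/200 → 1/250 — 2 stops faster (darker).
ISO: 4000 → 5000 → 6400 → 8000 → 10000 → 12800 → 16000 → 20000 — 2 1/3 stops raised (brighter).
Net: −2 −2 +2 1/3 = −1 2/3 stops.

1 2/3 stops darker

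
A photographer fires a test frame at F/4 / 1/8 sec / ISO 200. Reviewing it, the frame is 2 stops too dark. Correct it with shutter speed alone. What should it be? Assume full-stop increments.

1/2s

Underexposed by 2 stops → need 2 stops brighter.
Shutter speed: 1/8 → 1/4 → 1/2.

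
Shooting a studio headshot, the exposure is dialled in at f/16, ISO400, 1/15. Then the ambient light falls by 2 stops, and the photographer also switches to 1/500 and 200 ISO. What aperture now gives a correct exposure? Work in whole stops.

f/1.0

Scene light: 2 stops darker.
Shutter speed: 1/15 → 1/30 → 1/60 → 1/125 → 1/250 → 1/500 — 5 stops shorter (darker).
ISO: 400 → 200 — 1 stop dropped (darker).
Net so far: 8 stops darker. Aperture: f/16 → f/11 → f/8 → f/5.6 → f/4 → f/2.8 → f/2 → f/1.4 → f/1.0.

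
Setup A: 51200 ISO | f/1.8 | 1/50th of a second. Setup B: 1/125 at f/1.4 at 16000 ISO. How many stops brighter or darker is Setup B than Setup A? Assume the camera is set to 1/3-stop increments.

Aperture: f/1.8 → f/1.6 → f/1.4 — 2/3 stop wider (brighter).
Shutter speed: 1/50 → 1/60 → 1/80 → 1/100 → 1/125 — 1 1/3 stops faster (darker).
ISO: 51200 → 40000 → 32000 → 25600 → 20000 → 16000 — 1 2/3 stops dropped (darker).
Net: +2/3 −1 1/3 −1 2/3 = −2 1/3 stops.

2 1/3 stops darker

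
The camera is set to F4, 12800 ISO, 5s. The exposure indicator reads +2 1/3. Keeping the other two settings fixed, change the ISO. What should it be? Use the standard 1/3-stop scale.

Overexposed by 2 1/3 stops → need 2 1/3 stops darker.
ISO: 12800 → 10000 → 8000 → 6400 → 5000 → 4000 → 3200 → 2500.

ISO 2500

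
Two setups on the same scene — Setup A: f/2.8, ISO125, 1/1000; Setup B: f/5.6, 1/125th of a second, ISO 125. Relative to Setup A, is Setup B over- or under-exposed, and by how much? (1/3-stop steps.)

Aperture: f/2.8 → f/3.2 → f/3.5 → f/4 → f/4.5 → f/5 → f/5.6 — 2 stops smaller aperture (darker).
Shutter speed: 1/1000 → 1/800 → 1/640 → 1/500 → 1/400 → 1/320 → 1/250 → 1/200 → 1/160 → 1/125 — 3 stops slower (brighter).
ISO: unchanged.
Net: −2 +3 = +1 stop.

1 stop brighter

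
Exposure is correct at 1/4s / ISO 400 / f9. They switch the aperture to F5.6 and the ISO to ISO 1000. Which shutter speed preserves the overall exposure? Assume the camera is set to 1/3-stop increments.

1/25s

Aperture: f/9 → f/8 → f/7.1 → f/6.3 → f/5.6 — 1 1/3 stops wider (brighter).
ISO: 400 → 500 → 640 → 800 → 1000 — 1 1/3 stops higher (brighter).
Net change so far: 2 2/3 stops brighter. Offset with the shutter speed: 1/4 → 1/5 → 1/6 → 1/8 → 1/10 → 1/13 → 1/15 → 1/20 → 1/25.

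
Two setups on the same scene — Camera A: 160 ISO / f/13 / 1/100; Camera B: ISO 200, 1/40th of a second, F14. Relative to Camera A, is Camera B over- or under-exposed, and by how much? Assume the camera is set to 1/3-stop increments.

Aperture: f/13 → f/14 — 1/3 stop smaller aperture (darker).
Shutter speed: 1/100 → 1/80 → 1/60 → 1/50 → 1/40 — 1 1/3 stops slower (brighter).
ISO: 160 → 200 — 1/3 stop raised (brighter).
Net: −1/3 +1 1/3 +1/3 = +1 1/3 stops.

1 1/3 stops brighter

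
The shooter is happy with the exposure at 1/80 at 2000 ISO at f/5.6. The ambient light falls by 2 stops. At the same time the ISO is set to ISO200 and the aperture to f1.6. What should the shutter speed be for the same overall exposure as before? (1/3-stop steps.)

1/25s

Scene light: 2 stops darker.
ISO: 2000 → 1600 → 1250 → 1000 → 800 → 640 → 500 → 400 → 320 → 250 → 200 — 3 1/3 stops lower (darker).
Aperture: f/5.6 → f/5 → f/4.5 → f/4 → f/3.5 → f/3.2 → f/2.8 → f/2.5 → f/2.2 → f/2 → f/1.8 → f/1.6 — 3 2/3 stops larger aperture (brighter).
Net so far: 1 2/3 stops darker. Shutter speed: 1/80 → 1/60 → 1/50 → 1/40 → 1/30 → 1/25.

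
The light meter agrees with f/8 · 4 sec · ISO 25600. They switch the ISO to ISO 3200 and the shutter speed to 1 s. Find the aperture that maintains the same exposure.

ISO: 25600 → 12800 → 6400 → 3200 — 3 stops dropped (darker).
Shutter speed: 4 → 2 → 1 — 2 stops shorter (darker).
Net change so far: 5 stops darker. Offset with the aperture: f/8 → f/5.6 → f/4 → f/2.8 → f/2 → f/1.4.

f/1.4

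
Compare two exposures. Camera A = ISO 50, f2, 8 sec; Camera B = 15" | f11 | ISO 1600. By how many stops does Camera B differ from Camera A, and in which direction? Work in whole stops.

1 stop brighter

Aperture: f/2 → f/2.8 → f/4 → f/5.6 → f/8 → f/11 — 5 stops narrower (darker).
Shutter speed: 8 → 15 — 1 stop slower (brighter).
ISO: 50 → 100 → 200 → 400 → 800 → 1600 — 5 stops higher (brighter).
Net: −5 +1 +5 = +1 stop.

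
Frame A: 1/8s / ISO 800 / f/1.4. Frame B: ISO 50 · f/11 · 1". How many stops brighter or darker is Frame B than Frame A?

7 stops darker

Aperture: f/1.4 → f/2 → f/2.8 → f/4 → f/5.6 → f/8 → f/11 — 6 stops smaller aperture (darker).
Shutter speed: 1/8 → 1/4 → 1/2 → 1 — 3 stops slower (brighter).
ISO: 800 → 400 → 200 → 100 → 50 — 4 stops lower (darker).
Net: −6 +3 −4 = −7 stops.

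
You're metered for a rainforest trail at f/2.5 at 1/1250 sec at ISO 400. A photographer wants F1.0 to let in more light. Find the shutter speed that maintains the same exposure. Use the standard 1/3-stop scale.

1/8000s

Aperture: f/2.5 → f/2.2 → f/2 → f/1.8 → f/1.6 → f/1.4 → f/1.2 → f/1.1 → f/1.0 — 2 2/3 stops opened up (brighter).
Need 2 2/3 stops darker from the shutter speed: 1/1250 → 1/1600 → 1/2000 → 1/2500 → 1/3200 → 1/4000 → 1/5000 → 1/6400 → 1/8000.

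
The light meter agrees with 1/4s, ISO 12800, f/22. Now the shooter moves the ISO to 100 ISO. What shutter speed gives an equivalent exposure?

30 s

ISO: 12800 → 6400 → 3200 → 1600 → 800 → 400 → 200 → 100 — 7 stops dropped (darker).
Need 7 stops brighter from the shutter speed: 1/4 → 1/2 → 1 → 2 → 4 → 8 → 15 → 30.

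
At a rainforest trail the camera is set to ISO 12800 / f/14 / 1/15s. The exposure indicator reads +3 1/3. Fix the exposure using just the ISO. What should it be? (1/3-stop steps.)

ISO 1250

Overexposed by 3 1/3 stops → need 3 1/3 stops darker.
ISO: 12800 → 10000 → 8000 → 6400 → 5000 → 4000 → 3200 → 2500 → 2000 → 1600 → 1250.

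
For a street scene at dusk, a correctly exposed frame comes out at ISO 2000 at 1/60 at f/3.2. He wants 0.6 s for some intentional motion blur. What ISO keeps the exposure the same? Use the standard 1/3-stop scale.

ISO 50

Shutter speed: 1/60 → 1/50 → 1/40 → 1/30 → 1/25 → 1/20 → 1/15 → 1/13 → 1/10 → 1/8 → 1/6 → 1/5 → 1/4 → 0.3 → 0.4 → 0.5 → 0.6 — 5 1/3 stops longer (brighter).
Need 5 1/3 stops darker from the ISO: 2000 → 1600 → 1250 → 1000 → 800 → 640 → 500 → 400 → 320 → 250 → 200 → 160 → 125 → 100 → 80 → 64 → 50.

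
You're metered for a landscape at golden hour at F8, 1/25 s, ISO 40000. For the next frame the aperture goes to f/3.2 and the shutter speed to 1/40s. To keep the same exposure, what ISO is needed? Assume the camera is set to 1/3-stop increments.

Aperture: f/8 → f/7.1 → f/6.3 → f/5.6 → f/5 → f/4.5 → f/4 → f/3.5 → f/3.2 — 2 2/3 stops wider (brighter).
Shutter speed: 1/25 → 1/30 → 1/40 — 2/3 stop shorter (darker).
Net change so far: 2 stops brighter. Offset with the ISO: 40000 → 32000 → 25600 → 20000 → 16000 → 12800 → 10000.

ISO 10000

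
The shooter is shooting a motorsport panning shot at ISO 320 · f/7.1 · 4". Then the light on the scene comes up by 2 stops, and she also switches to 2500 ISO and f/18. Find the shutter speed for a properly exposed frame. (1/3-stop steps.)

0.8 s

Scene light: 2 stops brighter.
ISO: 320 → 400 → 500 → 640 → 800 → 1000 → 1250 → 1600 → 2000 → 2500 — 3 stops raised (brighter).
Aperture: f/7.1 → f/8 → f/9 → f/10 → f/11 → f/13 → f/14 → f/16 → f/18 — 2 2/3 stops narrower (darker).
Net so far: 2 1/3 stops brighter. Shutter speed: 4 → 3.2 → 2.5 → 2 → 1.6 → 1.3 → 1 → 0.8.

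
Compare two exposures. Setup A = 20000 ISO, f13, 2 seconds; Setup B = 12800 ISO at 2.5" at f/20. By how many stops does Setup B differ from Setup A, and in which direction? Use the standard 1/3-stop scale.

1 2/3 stops darker

Aperture: f/13 → f/14 → f/16 → f/18 → f/20 — 1 1/3 stops stopped down (darker).
Shutter speed: 2 → 2.5 — 1/3 stop longer (brighter).
ISO: 20000 → 16000 → 12800 — 2/3 stop lower (darker).
Net: −1 1/3 +1/3 −2/3 = −1 2/3 stops.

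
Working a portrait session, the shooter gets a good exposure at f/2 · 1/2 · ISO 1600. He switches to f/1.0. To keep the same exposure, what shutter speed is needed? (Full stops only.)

Aperture: f/2 → f/1.4 → f/1.0 — 2 stops wider (brighter).
Need 2 stops darker from the shutter speed: 1/2 → 1/4 → 1/8.

1/8s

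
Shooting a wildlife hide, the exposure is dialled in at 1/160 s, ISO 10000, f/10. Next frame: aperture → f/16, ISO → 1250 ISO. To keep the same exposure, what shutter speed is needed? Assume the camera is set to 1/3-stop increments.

Aperture: f/10 → f/11 → f/13 → f/14 → f/16 — 1 1/3 stops smaller aperture (darker).
ISO: 10000 → 8000 → 6400 → 5000 → 4000 → 3200 → 2500 → 2000 → 1600 → 1250 — 3 stops lower (darker).
Net change so far: 4 1/3 stops darker. Offset with the shutter speed: 1/160 → 1/125 → 1/100 → 1/80 → 1/60 → 1/50 → 1/40 → 1/30 → 1/25 → 1/20 → 1/15 → 1/13 → 1/10 → 1/8.

1/8s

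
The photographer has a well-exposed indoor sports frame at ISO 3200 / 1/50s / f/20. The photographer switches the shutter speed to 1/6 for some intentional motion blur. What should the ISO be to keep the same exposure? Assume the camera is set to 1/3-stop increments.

ISO 400

Shutter speed: 1/50 → 1/40 → 1/30 → 1/25 → 1/20 → 1/15 → 1/13 → 1/10 → 1/8 → 1/6 — 3 stops slower (brighter).
Need 3 stops darker from the ISO: 3200 → 2500 → 2000 → 1600 → 1250 → 1000 → 800 → 640 → 500 → 400.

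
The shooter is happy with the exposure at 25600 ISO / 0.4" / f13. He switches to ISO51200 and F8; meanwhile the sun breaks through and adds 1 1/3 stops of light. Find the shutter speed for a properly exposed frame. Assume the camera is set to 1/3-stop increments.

Scene light: 1 1/3 stops brighter.
ISO: 25600 → 32000 → 40000 → 51200 — 1 stop higher (brighter).
Aperture: f/13 → f/11 → f/10 → f/9 → f/8 — 1 1/3 stops opened up (brighter).
Net so far: 3 2/3 stops brighter. Shutter speed: 0.4 → 0.3 → 1/4 → 1/5 → 1/6 → 1/8 → 1/10 → 1/13 → 1/15 → 1/20 → 1/25 → 1/30.

1/30s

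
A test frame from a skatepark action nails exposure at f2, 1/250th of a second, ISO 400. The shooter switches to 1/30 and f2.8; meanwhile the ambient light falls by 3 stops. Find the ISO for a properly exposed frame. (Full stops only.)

ISO 800

Scene light: 3 stops darker.
Shutter speed: 1/250 → 1/125 → 1/60 → 1/30 — 3 stops longer (brighter).
Aperture: f/2 → f/2.8 — 1 stop narrower (darker).
Net so far: 1 stop darker. ISO: 400 → 800.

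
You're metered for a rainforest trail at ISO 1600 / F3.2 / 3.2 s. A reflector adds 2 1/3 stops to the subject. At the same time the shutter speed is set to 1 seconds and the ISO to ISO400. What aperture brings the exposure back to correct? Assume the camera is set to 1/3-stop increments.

Scene light: 2 1/3 stops brighter.
Shutter speed: 3.2 → 2.5 → 2 → 1.6 → 1.3 → 1 — 1 2/3 stops shorter (darker).
ISO: 1600 → 1250 → 1000 → 800 → 640 → 500 → 400 — 2 stops dropped (darker).
Net so far: 1 1/3 stops darker. Aperture: f/3.2 → f/2.8 → f/2.5 → f/2.2 → f/2.

f/2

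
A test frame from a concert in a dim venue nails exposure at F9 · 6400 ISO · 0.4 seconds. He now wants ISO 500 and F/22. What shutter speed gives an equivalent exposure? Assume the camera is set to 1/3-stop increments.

ISO: 6400 → 5000 → 4000 → 3200 → 2500 → 2000 → 1600 → 1250 → 1000 → 800 → 640 → 500 — 3 2/3 stops dropped (darker).
Aperture: f/9 → f/10 → f/11 → f/13 → f/14 → f/16 → f/18 → f/20 → f/22 — 2 2/3 stops stopped down (darker).
Net change so far: 6 1/3 stops darker. Offset with the shutter speed: 0.4 → 0.5 → 0.6 → 0.8 → 1 → 1.3 → 1.6 → 2 → 2.5 → 3.2 → 4 → 5 → 6 → 8 → 10 → 13 → 15 → 20 → 25 → 30.

30 s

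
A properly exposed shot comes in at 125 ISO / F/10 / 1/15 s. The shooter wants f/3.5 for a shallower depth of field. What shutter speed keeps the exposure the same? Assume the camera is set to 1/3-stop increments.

1/125s

Aperture: f/10 → f/9 → f/8 → f/7.1 → f/6.3 → f/5.6 → f/5 → f/4.5 → f/4 → f/3.5 — 3 stops opened up (brighter).
Need 3 stops darker from the shutter speed: 1/15 → 1/20 → 1/25 → 1/30 → 1/40 → 1/50 → 1/60 → 1/80 → 1/100 → 1/125.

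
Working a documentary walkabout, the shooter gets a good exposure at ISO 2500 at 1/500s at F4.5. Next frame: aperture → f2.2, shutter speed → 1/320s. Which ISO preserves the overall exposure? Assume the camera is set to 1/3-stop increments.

Aperture: f/4.5 → f/4 → f/3.5 → f/3.2 → f/2.8 → f/2.5 → f/2.2 — 2 stops wider (brighter).
Shutter speed: 1/500 → 1/400 → 1/320 — 2/3 stop slower (brighter).
Net change so far: 2 2/3 stops brighter. Offset with the ISO: 2500 → 2000 → 1600 → 1250 → 1000 → 800 → 640 → 500 → 400.

ISO 400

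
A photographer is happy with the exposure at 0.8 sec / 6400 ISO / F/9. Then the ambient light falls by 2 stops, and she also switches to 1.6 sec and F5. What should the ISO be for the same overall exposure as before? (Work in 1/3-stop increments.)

Scene light: 2 stops darker.
Shutter speed: 0.8 → 1 → 1.3 → 1.6 — 1 stop slower (brighter).
Aperture: f/9 → f/8 → f/7.1 → f/6.3 → f/5.6 → f/5 — 1 2/3 stops larger aperture (brighter).
Net so far: 2/3 stop brighter. ISO: 6400 → 5000 → 4000.

ISO 4000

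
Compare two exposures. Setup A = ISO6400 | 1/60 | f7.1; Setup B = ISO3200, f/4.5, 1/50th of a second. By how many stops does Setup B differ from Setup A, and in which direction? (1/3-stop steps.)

2/3 stop brighter

Aperture: f/7.1 → f/6.3 → f/5.6 → f/5 → f/4.5 — 1 1/3 stops opened up (brighter).
Shutter speed: 1/60 → 1/50 — 1/3 stop slower (brighter).
ISO: 6400 → 5000 → 4000 → 3200 — 1 stop dropped (darker).
Net: +1 1/3 +1/3 −1 = +2/3 stops.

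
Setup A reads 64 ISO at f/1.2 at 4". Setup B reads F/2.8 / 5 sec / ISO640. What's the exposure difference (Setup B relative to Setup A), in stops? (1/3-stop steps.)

1 1/3 stops brighter

Aperture: f/1.2 → f/1.4 → f/1.6 → f/1.8 → f/2 → f/2.2 → f/2.5 → f/2.8 — 2 1/3 stops stopped down (darker).
Shutter speed: 4 → 5 — 1/3 stop longer (brighter).
ISO: 64 → 80 → 100 → 125 → 160 → 200 → 250 → 320 → 400 → 500 → 640 — 3 1/3 stops raised (brighter).
Net: −2 1/3 +1/3 +3 1/3 = +1 1/3 stops.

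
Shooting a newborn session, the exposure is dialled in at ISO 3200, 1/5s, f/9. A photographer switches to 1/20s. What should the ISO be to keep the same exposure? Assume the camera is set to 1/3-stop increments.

Shutter speed: 1/5 → 1/6 → 1/8 → 1/10 → 1/13 → 1/15 → 1/20 — 2 stops shorter (darker).
Need 2 stops brighter from the ISO: 3200 → 4000 → 5000 → 6400 → 8000 → 10000 → 12800.

ISO 12800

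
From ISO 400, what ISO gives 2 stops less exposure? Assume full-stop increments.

ISO: 400 → 200 → 100 — 2 stops dropped (darker).

ISO 100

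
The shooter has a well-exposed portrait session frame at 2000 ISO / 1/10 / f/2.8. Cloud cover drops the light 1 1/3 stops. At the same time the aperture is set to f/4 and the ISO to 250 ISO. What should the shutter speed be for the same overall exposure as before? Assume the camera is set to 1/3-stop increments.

4 s

Scene light: 1 1/3 stops darker.
Aperture: f/2.8 → f/3.2 → f/3.5 → f/4 — 1 stop smaller aperture (darker).
ISO: 2000 → 1600 → 1250 → 1000 → 800 → 640 → 500 → 400 → 320 → 250 — 3 stops dropped (darker).
Net so far: 5 1/3 stops darker. Shutter speed: 1/10 → 1/8 → 1/6 → 1/5 → 1/4 → 0.3 → 0.4 → 0.5 → 0.6 → 0.8 → 1 → 1.3 → 1.6 → 2 → 2.5 → 3.2 → 4.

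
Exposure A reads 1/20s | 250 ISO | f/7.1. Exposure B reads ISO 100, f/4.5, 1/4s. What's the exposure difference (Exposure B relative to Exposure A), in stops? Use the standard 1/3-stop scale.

2 1/3 stops brighter

Aperture: f/7.1 → f/6.3 → f/5.6 → f/5 → f/4.5 — 1 1/3 stops larger aperture (brighter).
Shutter speed: 1/20 → 1/15 → 1/13 → 1/10 → 1/8 → 1/6 → 1/5 → 1/4 — 2 1/3 stops longer (brighter).
ISO: 250 → 200 → 160 → 125 → 100 — 1 1/3 stops dropped (darker).
Net: +1 1/3 +2 1/3 −1 1/3 = +2 1/3 stops.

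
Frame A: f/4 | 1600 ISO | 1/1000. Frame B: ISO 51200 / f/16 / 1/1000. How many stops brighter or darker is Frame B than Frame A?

1 stop brighter

Aperture: f/4 → f/5.6 → f/8 → f/11 → f/16 — 4 stops stopped down (darker).
Shutter speed: unchanged.
ISO: 1600 → 3200 → 6400 → 12800 → 25600 → 51200 — 5 stops raised (brighter).
Net: −4 +5 = +1 stop.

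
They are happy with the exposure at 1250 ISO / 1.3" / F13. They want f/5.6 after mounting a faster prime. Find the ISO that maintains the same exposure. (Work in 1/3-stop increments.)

ISO 250

Aperture: f/13 → f/11 → f/10 → f/9 → f/8 → f/7.1 → f/6.3 → f/5.6 — 2 1/3 stops larger aperture (brighter).
Need 2 1/3 stops darker from the ISO: 1250 → 1000 → 800 → 640 → 500 → 400 → 320 → 250.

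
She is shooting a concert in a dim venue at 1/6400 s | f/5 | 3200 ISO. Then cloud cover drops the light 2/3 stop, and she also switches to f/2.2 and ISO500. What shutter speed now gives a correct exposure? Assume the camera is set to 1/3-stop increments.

Scene light: 2/3 stop darker.
Aperture: f/5 → f/4.5 → f/4 → f/3.5 → f/3.2 → f/2.8 → f/2.5 → f/2.2 — 2 1/3 stops larger aperture (brighter).
ISO: 3200 → 2500 → 2000 → 1600 → 1250 → 1000 → 800 → 640 → 500 — 2 2/3 stops lower (darker).
Net so far: 1 stop darker. Shutter speed: 1/6400 → 1/5000 → 1/4000 → 1/3200.

1/3200s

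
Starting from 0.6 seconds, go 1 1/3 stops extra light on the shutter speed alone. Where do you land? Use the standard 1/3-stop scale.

1.6 s

Shutter speed: 0.6 → 0.8 → 1 → 1.3 → 1.6 — 1 1/3 stops longer (brighter).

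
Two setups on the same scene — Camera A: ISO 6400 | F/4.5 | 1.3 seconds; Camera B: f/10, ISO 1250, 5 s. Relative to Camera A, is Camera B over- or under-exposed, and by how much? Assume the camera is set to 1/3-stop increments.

Aperture: f/4.5 → f/5 → f/5.6 → f/6.3 → f/7.1 → f/8 → f/9 → f/10 — 2 1/3 stops narrower (darker).
Shutter speed: 1.3 → 1.6 → 2 → 2.5 → 3.2 → 4 → 5 — 2 stops longer (brighter).
ISO: 6400 → 5000 → 4000 → 3200 → 2500 → 2000 → 1600 → 1250 — 2 1/3 stops dropped (darker).
Net: −2 1/3 +2 −2 1/3 = −2 2/3 stops.

2 2/3 stops darker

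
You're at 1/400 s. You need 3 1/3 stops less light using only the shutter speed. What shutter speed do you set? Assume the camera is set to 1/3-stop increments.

Shutter speed: 1/400 → 1/500 → 1/640 → 1/800 → 1/1000 → 1/1250 → 1/1600 → 1/2000 → 1/2500 → 1/3200 → 1/4000 — 3 1/3 stops faster (darker).

1/4000s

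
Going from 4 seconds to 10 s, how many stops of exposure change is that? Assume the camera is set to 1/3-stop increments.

1 1/3 stops

4 → 5 → 6 → 8 → 10 — count the steps: 4 third-stops = 1 1/3 stops.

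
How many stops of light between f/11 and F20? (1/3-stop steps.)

f/11 → f/13 → f/14 → f/16 → f/18 → f/20 — count the steps: 5 third-stops = 1 2/3 stops.

1 2/3 stops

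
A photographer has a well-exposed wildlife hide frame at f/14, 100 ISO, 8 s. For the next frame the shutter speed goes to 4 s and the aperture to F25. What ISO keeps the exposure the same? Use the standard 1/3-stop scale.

ISO 640

Shutter speed: 8 → 6 → 5 → 4 — 1 stop shorter (darker).
Aperture: f/14 → f/16 → f/18 → f/20 → f/22 → f/25 — 1 2/3 stops narrower (darker).
Net change so far: 2 2/3 stops darker. Offset with the ISO: 100 → 125 → 160 → 200 → 250 → 320 → 400 → 500 → 640.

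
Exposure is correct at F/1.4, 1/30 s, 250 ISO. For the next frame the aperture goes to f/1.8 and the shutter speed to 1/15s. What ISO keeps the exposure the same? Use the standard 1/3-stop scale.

Aperture: f/1.4 → f/1.6 → f/1.8 — 2/3 stop smaller aperture (darker).
Shutter speed: 1/30 → 1/25 → 1/20 → 1/15 — 1 stop longer (brighter).
Net change so far: 1/3 stop brighter. Offset with the ISO: 250 → 200.

ISO 200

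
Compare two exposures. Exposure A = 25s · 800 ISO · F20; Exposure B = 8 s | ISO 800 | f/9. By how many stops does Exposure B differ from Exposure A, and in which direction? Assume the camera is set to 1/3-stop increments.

2/3 stop brighter

Aperture: f/20 → f/18 → f/16 → f/14 → f/13 → f/11 → f/10 → f/9 — 2 1/3 stops wider (brighter).
Shutter speed: 25 → 20 → 15 → 13 → 10 → 8 — 1 2/3 stops faster (darker).
ISO: unchanged.
Net: +2 1/3 −1 2/3 = +2/3 stops.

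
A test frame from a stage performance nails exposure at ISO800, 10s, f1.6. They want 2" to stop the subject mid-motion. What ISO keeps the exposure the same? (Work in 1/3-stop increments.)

ISO 4000

Shutter speed: 10 → 8 → 6 → 5 → 4 → 3.2 → 2.5 → 2 — 2 1/3 stops shorter (darker).
Need 2 1/3 stops brighter from the ISO: 800 → 1000 → 1250 → 1600 → 2000 → 2500 → 3200 → 4000.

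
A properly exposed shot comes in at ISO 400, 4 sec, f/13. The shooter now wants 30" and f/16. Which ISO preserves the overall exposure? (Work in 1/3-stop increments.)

ISO 80

Shutter speed: 4 → 5 → 6 → 8 → 10 → 13 → 15 → 20 → 25 → 30 — 3 stops slower (brighter).
Aperture: f/13 → f/14 → f/16 — 2/3 stop narrower (darker).
Net change so far: 2 1/3 stops brighter. Offset with the ISO: 400 → 320 → 250 → 200 → 160 → 125 → 100 → 80.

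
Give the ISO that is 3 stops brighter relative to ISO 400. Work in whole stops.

ISO: 400 → 800 → 1600 → 3200 — 3 stops higher (brighter).

ISO 3200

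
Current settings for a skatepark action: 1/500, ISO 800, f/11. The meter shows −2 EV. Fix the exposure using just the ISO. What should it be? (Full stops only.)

ISO 3200

Underexposed by 2 stops → need 2 stops brighter.
ISO: 800 → 1600 → 3200.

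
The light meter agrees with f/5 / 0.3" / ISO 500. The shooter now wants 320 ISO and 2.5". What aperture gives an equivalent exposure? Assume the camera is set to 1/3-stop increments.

ISO: 500 → 400 → 320 — 2/3 stop dropped (darker).
Shutter speed: 0.3 → 0.4 → 0.5 → 0.6 → 0.8 → 1 → 1.3 → 1.6 → 2 → 2.5 — 3 stops longer (brighter).
Net change so far: 2 1/3 stops brighter. Offset with the aperture: f/5 → f/5.6 → f/6.3 → f/7.1 → f/8 → f/9 → f/10 → f/11.

f/11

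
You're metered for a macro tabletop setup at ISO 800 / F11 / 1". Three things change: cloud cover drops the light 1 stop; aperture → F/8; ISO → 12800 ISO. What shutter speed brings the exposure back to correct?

Scene light: 1 stop darker.
Aperture: f/11 → f/8 — 1 stop larger aperture (brighter).
ISO: 800 → 1600 → 3200 → 6400 → 12800 — 4 stops raised (brighter).
Net so far: 4 stops brighter. Shutter speed: 1 → 1/2 → 1/4 → 1/8 → 1/15.

1/15s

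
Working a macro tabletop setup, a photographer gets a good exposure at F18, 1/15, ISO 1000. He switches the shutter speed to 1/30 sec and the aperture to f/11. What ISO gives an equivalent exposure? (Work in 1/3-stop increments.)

ISO 800

Shutter speed: 1/15 → 1/20 → 1/25 → 1/30 — 1 stop shorter (darker).
Aperture: f/18 → f/16 → f/14 → f/13 → f/11 — 1 1/3 stops larger aperture (brighter).
Net change so far: 1/3 stop brighter. Offset with the ISO: 1000 → 800.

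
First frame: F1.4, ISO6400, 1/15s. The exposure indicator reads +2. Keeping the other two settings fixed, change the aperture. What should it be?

f/2.8

Overexposed by 2 stops → need 2 stops darker.
Aperture: f/1.4 → f/2 → f/2.8.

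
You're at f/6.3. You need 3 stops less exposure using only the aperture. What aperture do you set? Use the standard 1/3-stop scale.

f/18

Aperture: f/6.3 → f/7.1 → f/8 → f/9 → f/10 → f/11 → f/13 → f/14 → f/16 → f/18 — 3 stops smaller aperture (darker).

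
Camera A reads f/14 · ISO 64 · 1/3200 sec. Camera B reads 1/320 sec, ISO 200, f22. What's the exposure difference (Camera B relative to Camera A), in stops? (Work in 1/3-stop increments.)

3 2/3 stops brighter

Aperture: f/14 → f/16 → f/18 → f/20 → f/22 — 1 1/3 stops smaller aperture (darker).
Shutter speed: 1/3200 → 1/2500 → 1/2000 → 1/1600 → 1/1250 → 1/1000 → 1/800 → 1/640 → 1/500 → 1/400 → 1/320 — 3 1/3 stops slower (brighter).
ISO: 64 → 80 → 100 → 125 → 160 → 200 — 1 2/3 stops raised (brighter).
Net: −1 1/3 +3 1/3 +1 2/3 = +3 2/3 stops.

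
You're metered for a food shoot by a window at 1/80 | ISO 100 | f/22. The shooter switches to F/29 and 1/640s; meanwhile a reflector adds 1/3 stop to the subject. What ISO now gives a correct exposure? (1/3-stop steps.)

ISO 1000

Scene light: 1/3 stop brighter.
Aperture: f/22 → f/25 → f/29 — 2/3 stop stopped down (darker).
Shutter speed: 1/80 → 1/100 → 1/125 → 1/160 → 1/200 → 1/250 → 1/320 → 1/400 → 1/500 → 1/640 — 3 stops faster (darker).
Net so far: 3 1/3 stops darker. ISO: 100 → 125 → 160 → 200 → 250 → 320 → 400 → 500 → 640 → 800 → 1000.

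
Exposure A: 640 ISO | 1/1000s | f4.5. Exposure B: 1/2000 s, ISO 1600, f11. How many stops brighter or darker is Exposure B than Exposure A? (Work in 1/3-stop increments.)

Aperture: f/4.5 → f/5 → f/5.6 → f/6.3 → f/7.1 → f/8 → f/9 → f/10 → f/11 — 2 2/3 stops stopped down (darker).
Shutter speed: 1/1000 → 1/1250 → 1/1600 → 1/2000 — 1 stop faster (darker).
ISO: 640 → 800 → 1000 → 1250 → 1600 — 1 1/3 stops raised (brighter).
Net: −2 2/3 −1 +1 1/3 = −2 1/3 stops.

2 1/3 stops darker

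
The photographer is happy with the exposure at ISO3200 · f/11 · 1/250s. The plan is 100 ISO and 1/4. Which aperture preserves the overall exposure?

f/16

ISO: 3200 → 1600 → 800 → 400 → 200 → 100 — 5 stops dropped (darker).
Shutter speed: 1/250 → 1/125 → 1/60 → 1/30 → 1/15 → 1/8 → 1/4 — 6 stops slower (brighter).
Net change so far: 1 stop brighter. Offset with the aperture: f/11 → f/16.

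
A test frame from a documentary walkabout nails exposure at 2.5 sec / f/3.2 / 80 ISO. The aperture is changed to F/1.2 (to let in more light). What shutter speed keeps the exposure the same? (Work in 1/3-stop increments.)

Aperture: f/3.2 → f/2.8 → f/2.5 → f/2.2 → f/2 → f/1.8 → f/1.6 → f/1.4 → f/1.2 — 2 2/3 stops wider (brighter).
Need 2 2/3 stops darker from the shutter speed: 2.5 → 2 → 1.6 → 1.3 → 1 → 0.8 → 0.6 → 0.5 → 0.4.

0.4 s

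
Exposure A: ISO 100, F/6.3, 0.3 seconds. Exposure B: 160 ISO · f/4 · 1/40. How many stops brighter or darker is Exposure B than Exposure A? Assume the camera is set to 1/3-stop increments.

1 2/3 stops darker

Aperture: f/6.3 → f/5.6 → f/5 → f/4.5 → f/4 — 1 1/3 stops wider (brighter).
Shutter speed: 0.3 → 1/4 → 1/5 → 1/6 → 1/8 → 1/10 → 1/13 → 1/15 → 1/20 → 1/25 → 1/30 → 1/40 — 3 2/3 stops faster (darker).
ISO: 100 → 125 → 160 — 2/3 stop raised (brighter).
Net: +1 1/3 −3 2/3 +2/3 = −1 2/3 stops.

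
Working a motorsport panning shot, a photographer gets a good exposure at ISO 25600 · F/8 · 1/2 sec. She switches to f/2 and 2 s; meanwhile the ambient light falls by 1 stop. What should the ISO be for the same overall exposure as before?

ISO 800

Scene light: 1 stop darker.
Aperture: f/8 → f/5.6 → f/4 → f/2.8 → f/2 — 4 stops larger aperture (brighter).
Shutter speed: 1/2 → 1 → 2 — 2 stops slower (brighter).
Net so far: 5 stops brighter. ISO: 25600 → 12800 → 6400 → 3200 → 1600 → 800.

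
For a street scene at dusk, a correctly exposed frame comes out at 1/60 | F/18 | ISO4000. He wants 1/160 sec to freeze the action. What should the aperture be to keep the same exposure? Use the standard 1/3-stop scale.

f/11

Shutter speed: 1/60 → 1/80 → 1/100 → 1/125 → 1/160 — 1 1/3 stops faster (darker).
Need 1 1/3 stops brighter from the aperture: f/18 → f/16 → f/14 → f/13 → f/11.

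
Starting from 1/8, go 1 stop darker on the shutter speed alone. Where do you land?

Shutter speed: 1/8 → 1/15 — 1 stop faster (darker).

1/15s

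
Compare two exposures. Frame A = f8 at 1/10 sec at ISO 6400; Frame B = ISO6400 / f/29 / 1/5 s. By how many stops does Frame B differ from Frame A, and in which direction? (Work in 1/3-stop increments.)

Aperture: f/8 → f/9 → f/10 → f/11 → f/13 → f/14 → f/16 → f/18 → f/20 → f/22 → f/25 → f/29 — 3 2/3 stops narrower (darker).
Shutter speed: 1/10 → 1/8 → 1/6 → 1/5 — 1 stop longer (brighter).
ISO: unchanged.
Net: −3 2/3 +1 = −2 2/3 stops.

2 2/3 stops darker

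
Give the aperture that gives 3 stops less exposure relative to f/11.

f/32

Aperture: f/11 → f/16 → f/22 → f/32 — 3 stops stopped down (darker).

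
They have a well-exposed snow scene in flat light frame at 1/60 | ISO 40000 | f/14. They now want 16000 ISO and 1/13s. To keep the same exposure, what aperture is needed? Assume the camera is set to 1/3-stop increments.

f/20

ISO: 40000 → 32000 → 25600 → 20000 → 16000 — 1 1/3 stops dropped (darker).
Shutter speed: 1/60 → 1/50 → 1/40 → 1/30 → 1/25 → 1/20 → 1/15 → 1/13 — 2 1/3 stops longer (brighter).
Net change so far: 1 stop brighter. Offset with the aperture: f/14 → f/16 → f/18 → f/20.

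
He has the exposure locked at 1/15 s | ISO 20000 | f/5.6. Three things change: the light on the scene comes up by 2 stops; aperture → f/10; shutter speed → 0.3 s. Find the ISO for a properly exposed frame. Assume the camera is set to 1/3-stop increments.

ISO 3200

Scene light: 2 stops brighter.
Aperture: f/5.6 → f/6.3 → f/7.1 → f/8 → f/9 → f/10 — 1 2/3 stops narrower (darker).
Shutter speed: 1/15 → 1/13 → 1/10 → 1/8 → 1/6 → 1/5 → 1/4 → 0.3 — 2 1/3 stops slower (brighter).
Net so far: 2 2/3 stops brighter. ISO: 20000 → 16000 → 12800 → 10000 → 8000 → 6400 → 5000 → 4000 → 3200.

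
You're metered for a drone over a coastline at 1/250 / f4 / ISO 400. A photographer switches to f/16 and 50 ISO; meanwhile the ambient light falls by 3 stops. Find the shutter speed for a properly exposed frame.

Scene light: 3 stops darker.
Aperture: f/4 → f/5.6 → f/8 → f/11 → f/16 — 4 stops stopped down (darker).
ISO: 400 → 200 → 100 → 50 — 3 stops dropped (darker).
Net so far: 10 stops darker. Shutter speed: 1/250 → 1/125 → 1/60 → 1/30 → 1/15 → 1/8 → 1/4 → 1/2 → 1 → 2 → 4.

4 s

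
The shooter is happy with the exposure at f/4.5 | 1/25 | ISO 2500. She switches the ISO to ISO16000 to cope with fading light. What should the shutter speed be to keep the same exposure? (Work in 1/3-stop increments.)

1/160s

ISO: 2500 → 3200 → 4000 → 5000 → 6400 → 8000 → 10000 → 12800 → 16000 — 2 2/3 stops raised (brighter).
Need 2 2/3 stops darker from the shutter speed: 1/25 → 1/30 → 1/40 → 1/50 → 1/60 → 1/80 → 1/100 → 1/125 → 1/160.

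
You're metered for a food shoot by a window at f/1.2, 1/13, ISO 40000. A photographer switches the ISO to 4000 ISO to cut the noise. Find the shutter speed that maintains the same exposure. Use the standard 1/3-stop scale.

0.8 s

ISO: 40000 → 32000 → 25600 → 20000 → 16000 → 12800 → 10000 → 8000 → 6400 → 5000 → 4000 — 3 1/3 stops dropped (darker).
Need 3 1/3 stops brighter from the shutter speed: 1/13 → 1/10 → 1/8 → 1/6 → 1/5 → 1/4 → 0.3 → 0.4 → 0.5 → 0.6 → 0.8.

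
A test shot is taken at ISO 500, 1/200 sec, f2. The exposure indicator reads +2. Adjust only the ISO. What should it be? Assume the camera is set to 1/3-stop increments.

ISO 125

Overexposed by 2 stops → need 2 stops darker.
ISO: 500 → 400 → 320 → 250 → 200 → 160 → 125.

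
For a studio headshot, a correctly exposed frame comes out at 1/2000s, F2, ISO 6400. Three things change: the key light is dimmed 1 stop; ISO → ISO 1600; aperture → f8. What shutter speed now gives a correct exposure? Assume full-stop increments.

1/15s

Scene light: 1 stop darker.
ISO: 6400 → 3200 → 1600 — 2 stops lower (darker).
Aperture: f/2 → f/2.8 → f/4 → f/5.6 → f/8 — 4 stops narrower (darker).
Net so far: 7 stops darker. Shutter speed: 1/2000 → 1/1000 → 1/500 → 1/250 → 1/125 → 1/60 → 1/30 → 1/15.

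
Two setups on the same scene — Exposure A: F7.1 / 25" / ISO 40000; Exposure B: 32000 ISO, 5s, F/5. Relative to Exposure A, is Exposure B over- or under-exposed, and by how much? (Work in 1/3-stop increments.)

Aperture: f/7.1 → f/6.3 → f/5.6 → f/5 — 1 stop opened up (brighter).
Shutter speed: 25 → 20 → 15 → 13 → 10 → 8 → 6 → 5 — 2 1/3 stops faster (darker).
ISO: 40000 → 32000 — 1/3 stop lower (darker).
Net: +1 −2 1/3 −1/3 = −1 2/3 stops.

1 2/3 stops darker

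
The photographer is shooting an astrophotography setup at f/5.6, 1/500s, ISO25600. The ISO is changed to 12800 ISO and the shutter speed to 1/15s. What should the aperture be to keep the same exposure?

f/22

ISO: 25600 → 12800 — 1 stop dropped (darker).
Shutter speed: 1/500 → 1/250 → 1/125 → 1/60 → 1/30 → 1/15 — 5 stops slower (brighter).
Net change so far: 4 stops brighter. Offset with the aperture: f/5.6 → f/8 → f/11 → f/16 → f/22.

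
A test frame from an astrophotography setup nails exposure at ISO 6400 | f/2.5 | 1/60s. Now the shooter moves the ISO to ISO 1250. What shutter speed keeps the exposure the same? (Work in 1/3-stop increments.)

1/13s

ISO: 6400 → 5000 → 4000 → 3200 → 2500 → 2000 → 1600 → 1250 — 2 1/3 stops dropped (darker).
Need 2 1/3 stops brighter from the shutter speed: 1/60 → 1/50 → 1/40 → 1/30 → 1/25 → 1/20 → 1/15 → 1/13.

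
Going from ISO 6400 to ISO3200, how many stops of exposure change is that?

6400 → 3200 — count the steps: 1 stop.

1 stop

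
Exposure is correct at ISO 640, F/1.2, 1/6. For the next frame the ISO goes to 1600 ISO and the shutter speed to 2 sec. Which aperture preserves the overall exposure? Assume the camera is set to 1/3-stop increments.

f/7.1

ISO: 640 → 800 → 1000 → 1250 → 1600 — 1 1/3 stops higher (brighter).
Shutter speed: 1/6 → 1/5 → 1/4 → 0.3 → 0.4 → 0.5 → 0.6 → 0.8 → 1 → 1.3 → 1.6 → 2 — 3 2/3 stops slower (brighter).
Net change so far: 5 stops brighter. Offset with the aperture: f/1.2 → f/1.4 → f/1.6 → f/1.8 → f/2 → f/2.2 → f/2.5 → f/2.8 → f/3.2 → f/3.5 → f/4 → f/4.5 → f/5 → f/5.6 → f/6.3 → f/7.1.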